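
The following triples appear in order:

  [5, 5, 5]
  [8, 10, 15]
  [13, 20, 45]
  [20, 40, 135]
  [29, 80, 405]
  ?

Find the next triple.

[40, 160, 1215]

First part: differences are 3, 5, 7, … (increasing by 2 each time); 5, 8, 13, 20, 29 → 40.
Second part: ×2 each step, so 5, 10, 20, 40, 80 → 160.
Third part: ×3 each step; 5, 15, 45, 135, 405 → 1215.
Combining the parts gives [40, 160, 1215].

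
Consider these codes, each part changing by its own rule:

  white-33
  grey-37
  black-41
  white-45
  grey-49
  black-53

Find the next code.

Shade goes white, grey, black, white, grey, black → white (repeats white → grey → black).
Second component: 33, 37, 41, 45, 49, 53 → 57 (+4 each step).
Putting it together: white-57.

white-57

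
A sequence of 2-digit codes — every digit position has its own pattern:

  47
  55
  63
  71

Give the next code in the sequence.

First digit — +1 each step, mod 10: 4, 5, 6, 7 → 8.
For the second digit, −2 each step, mod 10: 7, 5, 3, 1 → 9.
Putting it together: 89.

89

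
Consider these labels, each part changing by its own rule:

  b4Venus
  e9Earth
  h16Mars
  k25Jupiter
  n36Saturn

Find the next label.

For the letter, letters move forward 3 places in the alphabet: b, e, h, k, n → q.
Second component goes 4, 9, 16, 25, 36 → 49 (perfect squares: 2², 3², 4², …).
Planet: Venus, Earth, Mars, Jupiter, Saturn → Uranus (runs through the planets Mercury→Neptune).
So the next label is q49Uranus.

q49Uranus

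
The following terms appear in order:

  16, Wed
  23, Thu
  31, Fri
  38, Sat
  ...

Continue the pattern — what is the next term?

First slot: alternating steps +7, +8, +7, +8, …; 16, 23, 31, 38 → 46.
Day: Wed, Thu, Fri, Sat → Sun (runs through the weekdays Mon→Sun).
Combining the parts gives 46, Sun.

46, Sun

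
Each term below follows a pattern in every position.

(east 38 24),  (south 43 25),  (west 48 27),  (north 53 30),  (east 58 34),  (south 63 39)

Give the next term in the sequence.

For the direction, repeats east → south → west → north: east, south, west, north, east, south → west.
Second slot: 38, 43, 48, 53, 58, 63 → 68 (+5 each step).
Third slot: differences are 1, 2, 3, … (increasing by 1 each time), so 24, 25, 27, 30, 34, 39 → 45.
Putting it together: (west 68 45).

(west 68 45)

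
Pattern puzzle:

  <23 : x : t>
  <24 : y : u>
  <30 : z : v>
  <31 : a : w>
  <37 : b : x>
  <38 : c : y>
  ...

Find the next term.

<44 : d : z>

First component — alternating steps +1, +6, +1, +6, …: 23, 24, 30, 31, 37, 38 → 44.
First letter — letters move forward 1 place in the alphabet, wrapping Z→A: x, y, z, a, b, c → d.
Second letter goes t, u, v, w, x, y → z (letters move forward 1 place in the alphabet).
Putting it together: <44 : d : z>.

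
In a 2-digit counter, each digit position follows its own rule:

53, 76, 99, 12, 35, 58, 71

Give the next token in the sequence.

For the first digit, +2 each step, mod 10: 5, 7, 9, 1, 3, 5, 7 → 9.
For the second digit, +3 each step, mod 10: 3, 6, 9, 2, 5, 8, 1 → 4.
Combining the parts gives 94.

94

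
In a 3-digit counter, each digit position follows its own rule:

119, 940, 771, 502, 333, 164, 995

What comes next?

726

First digit: −2 each step, mod 10, so 1, 9, 7, 5, 3, 1, 9 → 7.
Second digit: 1, 4, 7, 0, 3, 6, 9 → 2 (+3 each step, mod 10).
Third digit — +1 each step, mod 10: 9, 0, 1, 2, 3, 4, 5 → 6.
Combining the parts gives 726.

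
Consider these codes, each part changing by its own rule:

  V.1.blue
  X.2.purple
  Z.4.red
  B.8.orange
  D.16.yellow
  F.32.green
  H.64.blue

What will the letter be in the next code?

J

For the letter, letters move forward 2 places in the alphabet, wrapping Z→A: V, X, Z, B, D, F, H → J.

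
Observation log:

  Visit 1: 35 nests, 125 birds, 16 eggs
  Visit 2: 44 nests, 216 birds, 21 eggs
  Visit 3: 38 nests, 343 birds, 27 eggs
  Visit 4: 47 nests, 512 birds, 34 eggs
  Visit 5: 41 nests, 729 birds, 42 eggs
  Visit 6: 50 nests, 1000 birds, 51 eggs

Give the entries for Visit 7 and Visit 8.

44 nests, 1331 birds, 61 eggs; 53 nests, 1728 birds, 72 eggs

For the nests, alternating steps +9, −6, +9, −6, …: 35, 44, 38, 47, 41, 50 → 44 → 53.
For the birds, perfect cubes: 5³, 6³, 7³, …: 125, 216, 343, 512, 729, 1000 → 1331 → 1728.
Eggs: 16, 21, 27, 34, 42, 51 → 61 → 72 (differences are 5, 6, 7, … (increasing by 1 each time)).
So the next two rows are 44 nests, 1331 birds, 61 eggs and 53 nests, 1728 birds, 72 eggs.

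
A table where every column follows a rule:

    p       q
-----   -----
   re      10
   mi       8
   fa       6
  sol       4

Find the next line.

la  2

For the column p, runs through the solfège scale do→ti: re, mi, fa, sol → la.
For the column q, −2 each step: 10, 8, 6, 4 → 2.
Putting it together: la  2.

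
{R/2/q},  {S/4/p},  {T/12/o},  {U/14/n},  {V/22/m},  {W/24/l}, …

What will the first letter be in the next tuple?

X

First letter goes R, S, T, U, V, W → X (letters move forward 1 place in the alphabet).
Second entry: alternating steps +2, +8, +2, +8, …, so 2, 4, 12, 14, 22, 24 → 32.
For the second letter, letters move back 1 place in the alphabet: q, p, o, n, m, l → k.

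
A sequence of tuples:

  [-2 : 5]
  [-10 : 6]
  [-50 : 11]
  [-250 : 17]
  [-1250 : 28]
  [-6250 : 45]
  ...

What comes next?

[-31250 : 73]

First component: -2, -10, -50, -250, -1250, -6250 → -31250 (×5 each step).
Second component: each term is the sum of the two before it; 5, 6, 11, 17, 28, 45 → 73.
Combining the parts gives [-31250 : 73].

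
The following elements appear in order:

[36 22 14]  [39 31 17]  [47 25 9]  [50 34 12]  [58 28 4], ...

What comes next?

[61 37 7]

First part: alternating steps +3, +8, +3, +8, …, so 36, 39, 47, 50, 58 → 61.
Second part: alternating steps +9, −6, +9, −6, …; 22, 31, 25, 34, 28 → 37.
Third part — alternating steps +3, −8, +3, −8, …: 14, 17, 9, 12, 4 → 7.
Putting it together: [61 37 7].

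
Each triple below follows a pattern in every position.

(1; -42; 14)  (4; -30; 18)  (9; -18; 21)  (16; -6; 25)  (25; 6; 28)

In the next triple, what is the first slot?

First slot: perfect squares: 1², 2², 3², …, so 1, 4, 9, 16, 25 → 36.

36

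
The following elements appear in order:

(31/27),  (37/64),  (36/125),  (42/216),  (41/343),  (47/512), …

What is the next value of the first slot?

46

First slot — alternating steps +6, −1, +6, −1, …: 31, 37, 36, 42, 41, 47 → 46.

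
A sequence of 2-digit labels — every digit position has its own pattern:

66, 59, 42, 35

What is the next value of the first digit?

First digit — −1 each step, mod 10: 6, 5, 4, 3 → 2.

2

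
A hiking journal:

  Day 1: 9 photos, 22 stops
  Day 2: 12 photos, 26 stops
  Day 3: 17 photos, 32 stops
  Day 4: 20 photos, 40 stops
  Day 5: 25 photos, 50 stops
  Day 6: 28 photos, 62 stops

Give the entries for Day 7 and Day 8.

Photos goes 9, 12, 17, 20, 25, 28 → 33 → 36 (alternating steps +3, +5, +3, +5, …).
Stops: 22, 26, 32, 40, 50, 62 → 76 → 92 (differences are 4, 6, 8, … (increasing by 2 each time)).
Putting the parts together: 33 photos, 76 stops and then 36 photos, 92 stops.

33 photos, 76 stops; 36 photos, 92 stops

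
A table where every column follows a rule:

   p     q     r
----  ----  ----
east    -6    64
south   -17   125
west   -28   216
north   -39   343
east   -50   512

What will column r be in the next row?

729

Column r: perfect cubes: 4³, 5³, 6³, …; 64, 125, 216, 343, 512 → 729.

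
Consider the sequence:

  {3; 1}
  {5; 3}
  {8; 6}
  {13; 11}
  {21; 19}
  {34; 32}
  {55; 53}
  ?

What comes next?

First value: each term is the sum of the two before it; 3, 5, 8, 13, 21, 34, 55 → 89.
Second value: 1, 3, 6, 11, 19, 32, 53 → 87 (always 2 less than the first value).
So the next term is {89; 87}.

{89; 87}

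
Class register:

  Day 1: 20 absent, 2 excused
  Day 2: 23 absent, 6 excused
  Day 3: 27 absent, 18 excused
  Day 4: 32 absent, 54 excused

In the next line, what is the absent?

38

For the absent, differences are 3, 4, 5, … (increasing by 1 each time): 20, 23, 27, 32 → 38.
For the excused, ×3 each step: 2, 6, 18, 54 → 162.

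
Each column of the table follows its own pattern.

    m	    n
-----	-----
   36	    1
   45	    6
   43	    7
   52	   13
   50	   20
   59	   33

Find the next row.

57  53

Column m goes 36, 45, 43, 52, 50, 59 → 57 (alternating steps +9, −2, +9, −2, …).
Column n: each term is the sum of the two before it, so 1, 6, 7, 13, 20, 33 → 53.
So the next row is 57  53.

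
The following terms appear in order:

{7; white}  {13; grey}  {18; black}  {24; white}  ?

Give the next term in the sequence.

{29; grey}

First coordinate: alternating steps +6, +5, +6, +5, …, so 7, 13, 18, 24 → 29.
Shade: repeats white → grey → black, so white, grey, black, white → grey.
Putting it together: {29; grey}.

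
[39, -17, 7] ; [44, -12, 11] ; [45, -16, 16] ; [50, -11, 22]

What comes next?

First entry: 39, 44, 45, 50 → 51 (alternating steps +5, +1, +5, +1, …).
Second entry goes -17, -12, -16, -11 → -15 (alternating steps +5, −4, +5, −4, …).
For the third entry, differences are 4, 5, 6, … (increasing by 1 each time): 7, 11, 16, 22 → 29.
Putting it together: [51, -15, 29].

[51, -15, 29]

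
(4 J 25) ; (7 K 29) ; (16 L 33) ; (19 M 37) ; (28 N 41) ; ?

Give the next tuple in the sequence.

First component: alternating steps +3, +9, +3, +9, …; 4, 7, 16, 19, 28 → 31.
Letter: J, K, L, M, N → O (letters move forward 1 place in the alphabet).
Third component: +4 each step; 25, 29, 33, 37, 41 → 45.
So the next tuple is (31 O 45).

(31 O 45)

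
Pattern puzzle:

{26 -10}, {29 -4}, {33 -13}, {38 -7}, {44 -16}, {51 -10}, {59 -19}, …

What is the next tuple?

First value: differences are 3, 4, 5, … (increasing by 1 each time), so 26, 29, 33, 38, 44, 51, 59 → 68.
Second value: alternating steps +6, −9, +6, −9, …; -10, -4, -13, -7, -16, -10, -19 → -13.
So the next tuple is {68 -13}.

{68 -13}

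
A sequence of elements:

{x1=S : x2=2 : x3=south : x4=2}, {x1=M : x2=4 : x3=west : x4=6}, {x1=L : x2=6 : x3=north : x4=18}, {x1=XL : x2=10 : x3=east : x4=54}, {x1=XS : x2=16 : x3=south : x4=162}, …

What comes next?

{x1=S : x2=26 : x3=west : x4=486}

X1 goes S, M, L, XL, XS → S (runs through clothing sizes XS→XL).
X2 — each term is the sum of the two before it: 2, 4, 6, 10, 16 → 26.
X3: south, west, north, east, south → west (repeats south → west → north → east).
X4: ×3 each step, so 2, 6, 18, 54, 162 → 486.
Putting it together: {x1=S : x2=26 : x3=west : x4=486}.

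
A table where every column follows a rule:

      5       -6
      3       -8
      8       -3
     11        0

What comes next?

First component — each term is the sum of the two before it: 5, 3, 8, 11 → 19.
Second component goes -6, -8, -3, 0 → 8 (always 11 less than the first component).
So the next row is 19  8.

19  8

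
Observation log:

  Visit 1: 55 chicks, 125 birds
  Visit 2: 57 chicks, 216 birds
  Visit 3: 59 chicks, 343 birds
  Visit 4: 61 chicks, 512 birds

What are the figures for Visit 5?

63 chicks, 729 birds

Chicks: 55, 57, 59, 61 → 63 (+2 each step).
For the birds, perfect cubes: 5³, 6³, 7³, …: 125, 216, 343, 512 → 729.
So the next row is 63 chicks, 729 birds.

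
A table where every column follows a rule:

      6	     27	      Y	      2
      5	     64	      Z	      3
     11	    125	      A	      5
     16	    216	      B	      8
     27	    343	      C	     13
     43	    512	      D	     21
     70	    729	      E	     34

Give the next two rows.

113  1000  F  55; 183  1331  G  89

First component: each term is the sum of the two before it; 6, 5, 11, 16, 27, 43, 70 → 113 → 183.
For the second component, perfect cubes: 3³, 4³, 5³, …: 27, 64, 125, 216, 343, 512, 729 → 1000 → 1331.
Letter: letters move forward 1 place in the alphabet, wrapping Z→A; Y, Z, A, B, C, D, E → F → G.
Fourth component: each term is the sum of the two before it; 2, 3, 5, 8, 13, 21, 34 → 55 → 89.
Putting the parts together: 113  1000  F  55 and then 183  1331  G  89.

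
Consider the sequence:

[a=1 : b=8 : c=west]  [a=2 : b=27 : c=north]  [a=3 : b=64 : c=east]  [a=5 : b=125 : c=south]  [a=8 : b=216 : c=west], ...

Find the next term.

[a=13 : b=343 : c=north]

A: each term is the sum of the two before it; 1, 2, 3, 5, 8 → 13.
B: 8, 27, 64, 125, 216 → 343 (perfect cubes: 2³, 3³, 4³, …).
C: west, north, east, south, west → north (repeats west → north → east → south).
Combining the parts gives [a=13 : b=343 : c=north].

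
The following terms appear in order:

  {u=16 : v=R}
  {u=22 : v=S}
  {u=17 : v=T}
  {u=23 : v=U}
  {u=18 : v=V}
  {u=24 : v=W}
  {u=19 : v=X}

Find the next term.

{u=25 : v=Y}

U goes 16, 22, 17, 23, 18, 24, 19 → 25 (alternating steps +6, −5, +6, −5, …).
V: R, S, T, U, V, W, X → Y (letters move forward 1 place in the alphabet).
Putting it together: {u=25 : v=Y}.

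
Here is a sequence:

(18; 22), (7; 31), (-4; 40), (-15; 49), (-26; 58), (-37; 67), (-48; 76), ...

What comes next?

(-59; 85)

First entry: −11 each step; 18, 7, -4, -15, -26, -37, -48 → -59.
For the second entry, +9 each step: 22, 31, 40, 49, 58, 67, 76 → 85.
So the next term is (-59; 85).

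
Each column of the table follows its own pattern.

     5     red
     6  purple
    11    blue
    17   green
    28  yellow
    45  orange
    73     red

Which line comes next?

First component: each term is the sum of the two before it, so 5, 6, 11, 17, 28, 45, 73 → 118.
Colour goes red, purple, blue, green, yellow, orange, red → purple (repeats red → purple → blue → green → yellow → orange).
Combining the parts gives 118  purple.

118  purple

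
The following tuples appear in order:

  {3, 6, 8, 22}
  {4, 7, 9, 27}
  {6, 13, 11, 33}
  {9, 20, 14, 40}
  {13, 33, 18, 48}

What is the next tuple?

{18, 53, 23, 57}

First value: differences are 1, 2, 3, … (increasing by 1 each time); 3, 4, 6, 9, 13 → 18.
Second value: 6, 7, 13, 20, 33 → 53 (each term is the sum of the two before it).
Third value: differences are 1, 2, 3, … (increasing by 1 each time), so 8, 9, 11, 14, 18 → 23.
For the fourth value, differences are 5, 6, 7, … (increasing by 1 each time): 22, 27, 33, 40, 48 → 57.
So the next tuple is {18, 53, 23, 57}.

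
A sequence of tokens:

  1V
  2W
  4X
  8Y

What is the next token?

First component: 1, 2, 4, 8 → 16 (×2 each step).
Letter: V, W, X, Y → Z (letters move forward 1 place in the alphabet).
Combining the parts gives 16Z.

16Z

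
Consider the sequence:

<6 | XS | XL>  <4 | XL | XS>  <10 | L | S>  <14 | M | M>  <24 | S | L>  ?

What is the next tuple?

First value goes 6, 4, 10, 14, 24 → 38 (each term is the sum of the two before it).
First size goes XS, XL, L, M, S → XS (runs backward through clothing sizes XS→XL).
For the second size, runs through clothing sizes XS→XL: XL, XS, S, M, L → XL.
Putting it together: <38 | XS | XL>.

<38 | XS | XL>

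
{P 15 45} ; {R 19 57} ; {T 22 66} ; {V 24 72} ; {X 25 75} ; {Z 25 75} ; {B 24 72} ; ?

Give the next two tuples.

{D 22 66}, {F 19 57}

For the letter, letters move forward 2 places in the alphabet, wrapping Z→A: P, R, T, V, X, Z, B → D → F.
For the second coordinate, differences are 4, 3, 2, … (decreasing by 1 each time): 15, 19, 22, 24, 25, 25, 24 → 22 → 19.
Third coordinate — always 3 × the second coordinate: 45, 57, 66, 72, 75, 75, 72 → 66 → 57.
Putting the parts together: {D 22 66} and then {F 19 57}.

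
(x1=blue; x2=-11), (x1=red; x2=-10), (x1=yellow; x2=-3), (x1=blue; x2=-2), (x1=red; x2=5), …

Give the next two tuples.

X1 goes blue, red, yellow, blue, red → yellow → blue (repeats blue → red → yellow).
X2 — alternating steps +1, +7, +1, +7, …: -11, -10, -3, -2, 5 → 6 → 13.
So the next two tuples are (x1=yellow; x2=6) and (x1=blue; x2=13).

(x1=yellow; x2=6), (x1=blue; x2=13)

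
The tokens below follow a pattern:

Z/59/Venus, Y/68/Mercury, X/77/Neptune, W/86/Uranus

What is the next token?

Letter — letters move back 1 place in the alphabet: Z, Y, X, W → V.
Second component: +9 each step; 59, 68, 77, 86 → 95.
Planet: Venus, Mercury, Neptune, Uranus → Saturn (runs backward through the planets Mercury→Neptune).
Putting it together: V/95/Saturn.

V/95/Saturn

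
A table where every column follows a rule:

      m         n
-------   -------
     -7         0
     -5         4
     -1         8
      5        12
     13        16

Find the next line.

Column m: differences are 2, 4, 6, … (increasing by 2 each time), so -7, -5, -1, 5, 13 → 23.
Column n: +4 each step, so 0, 4, 8, 12, 16 → 20.
Combining the parts gives 23  20.

23  20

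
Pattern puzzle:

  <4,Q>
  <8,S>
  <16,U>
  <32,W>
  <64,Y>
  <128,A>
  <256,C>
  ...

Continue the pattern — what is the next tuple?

<512,E>

First entry: ×2 each step, so 4, 8, 16, 32, 64, 128, 256 → 512.
Letter goes Q, S, U, W, Y, A, C → E (letters move forward 2 places in the alphabet, wrapping Z→A).
Combining the parts gives <512,E>.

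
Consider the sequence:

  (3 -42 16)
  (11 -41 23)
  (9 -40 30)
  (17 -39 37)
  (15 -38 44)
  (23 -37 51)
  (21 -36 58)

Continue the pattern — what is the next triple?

First value goes 3, 11, 9, 17, 15, 23, 21 → 29 (alternating steps +8, −2, +8, −2, …).
Second value: +1 each step, so -42, -41, -40, -39, -38, -37, -36 → -35.
Third value: +7 each step; 16, 23, 30, 37, 44, 51, 58 → 65.
Putting it together: (29 -35 65).

(29 -35 65)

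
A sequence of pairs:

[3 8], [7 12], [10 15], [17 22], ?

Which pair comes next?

[27 32]

First component goes 3, 7, 10, 17 → 27 (each term is the sum of the two before it).
Second component: always 5 more than the first component, so 8, 12, 15, 22 → 32.
Combining the parts gives [27 32].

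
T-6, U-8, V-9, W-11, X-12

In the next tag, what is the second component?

Second component goes 6, 8, 9, 11, 12 → 14 (alternating steps +2, +1, +2, +1, …).

14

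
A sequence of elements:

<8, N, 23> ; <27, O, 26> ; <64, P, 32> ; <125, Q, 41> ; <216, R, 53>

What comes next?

First entry: perfect cubes: 2³, 3³, 4³, …, so 8, 27, 64, 125, 216 → 343.
Letter: letters move forward 1 place in the alphabet, so N, O, P, Q, R → S.
Third entry — differences are 3, 6, 9, … (increasing by 3 each time): 23, 26, 32, 41, 53 → 68.
Combining the parts gives <343, S, 68>.

<343, S, 68>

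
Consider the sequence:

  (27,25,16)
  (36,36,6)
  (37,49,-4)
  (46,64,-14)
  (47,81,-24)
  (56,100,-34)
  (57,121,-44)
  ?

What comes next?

First component — alternating steps +9, +1, +9, +1, …: 27, 36, 37, 46, 47, 56, 57 → 66.
Second component: perfect squares: 5², 6², 7², …, so 25, 36, 49, 64, 81, 100, 121 → 144.
Third component — −10 each step: 16, 6, -4, -14, -24, -34, -44 → -54.
Putting it together: (66,144,-54).

(66,144,-54)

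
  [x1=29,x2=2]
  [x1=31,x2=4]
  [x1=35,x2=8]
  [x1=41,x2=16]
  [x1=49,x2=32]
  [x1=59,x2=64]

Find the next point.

[x1=71,x2=128]

X1 goes 29, 31, 35, 41, 49, 59 → 71 (differences are 2, 4, 6, … (increasing by 2 each time)).
X2: 2, 4, 8, 16, 32, 64 → 128 (×2 each step).
Combining the parts gives [x1=71,x2=128].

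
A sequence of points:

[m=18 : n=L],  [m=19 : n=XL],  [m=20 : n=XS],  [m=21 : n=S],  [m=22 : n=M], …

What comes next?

M: +1 each step, so 18, 19, 20, 21, 22 → 23.
For the n, runs through clothing sizes XS→XL: L, XL, XS, S, M → L.
Putting it together: [m=23 : n=L].

[m=23 : n=L]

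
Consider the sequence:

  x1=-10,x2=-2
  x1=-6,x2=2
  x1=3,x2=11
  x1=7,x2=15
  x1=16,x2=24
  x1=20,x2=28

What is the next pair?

X1: alternating steps +4, +9, +4, +9, …, so -10, -6, 3, 7, 16, 20 → 29.
X2: -2, 2, 11, 15, 24, 28 → 37 (alternating steps +4, +9, +4, +9, …).
Combining the parts gives x1=29,x2=37.

x1=29,x2=37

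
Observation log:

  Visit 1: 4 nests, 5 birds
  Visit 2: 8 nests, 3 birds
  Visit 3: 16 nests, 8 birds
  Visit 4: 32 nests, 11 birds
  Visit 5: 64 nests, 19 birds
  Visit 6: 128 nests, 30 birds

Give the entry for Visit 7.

256 nests, 49 birds

For the nests, ×2 each step: 4, 8, 16, 32, 64, 128 → 256.
For the birds, each term is the sum of the two before it: 5, 3, 8, 11, 19, 30 → 49.
Combining the parts gives 256 nests, 49 birds.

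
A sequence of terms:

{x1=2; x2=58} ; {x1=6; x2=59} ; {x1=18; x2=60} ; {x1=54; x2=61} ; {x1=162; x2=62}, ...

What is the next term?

X1: ×3 each step; 2, 6, 18, 54, 162 → 486.
X2 — +1 each step: 58, 59, 60, 61, 62 → 63.
So the next term is {x1=486; x2=63}.

{x1=486; x2=63}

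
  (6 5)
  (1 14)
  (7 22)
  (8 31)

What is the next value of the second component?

Second component goes 5, 14, 22, 31 → 39 (alternating steps +9, +8, +9, +8, …).

39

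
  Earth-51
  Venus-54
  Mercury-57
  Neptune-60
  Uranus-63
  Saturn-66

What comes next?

Jupiter-69

Planet goes Earth, Venus, Mercury, Neptune, Uranus, Saturn → Jupiter (runs backward through the planets Mercury→Neptune).
Second component goes 51, 54, 57, 60, 63, 66 → 69 (+3 each step).
Combining the parts gives Jupiter-69.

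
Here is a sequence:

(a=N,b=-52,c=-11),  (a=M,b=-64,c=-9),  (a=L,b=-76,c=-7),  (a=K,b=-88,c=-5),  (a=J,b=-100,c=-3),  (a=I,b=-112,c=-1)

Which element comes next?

(a=H,b=-124,c=1)

A: letters move back 1 place in the alphabet, so N, M, L, K, J, I → H.
For the b, −12 each step: -52, -64, -76, -88, -100, -112 → -124.
C: -11, -9, -7, -5, -3, -1 → 1 (+2 each step).
So the next element is (a=H,b=-124,c=1).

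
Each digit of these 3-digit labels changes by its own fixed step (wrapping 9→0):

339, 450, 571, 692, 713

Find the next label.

834

First digit — +1 each step, mod 10: 3, 4, 5, 6, 7 → 8.
For the second digit, +2 each step, mod 10: 3, 5, 7, 9, 1 → 3.
Third digit: +1 each step, mod 10, so 9, 0, 1, 2, 3 → 4.
Combining the parts gives 834.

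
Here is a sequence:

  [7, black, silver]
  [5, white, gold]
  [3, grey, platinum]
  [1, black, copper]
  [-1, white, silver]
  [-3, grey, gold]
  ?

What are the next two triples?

First entry goes 7, 5, 3, 1, -1, -3 → -5 → -7 (−2 each step).
Shade: repeats black → white → grey, so black, white, grey, black, white, grey → black → white.
For the metal, repeats silver → gold → platinum → copper: silver, gold, platinum, copper, silver, gold → platinum → copper.
Putting the parts together: [-5, black, platinum] and then [-7, white, copper].

[-5, black, platinum], [-7, white, copper]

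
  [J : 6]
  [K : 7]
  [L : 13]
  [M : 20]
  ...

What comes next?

[N : 33]

Letter: letters move forward 1 place in the alphabet; J, K, L, M → N.
Second entry: each term is the sum of the two before it; 6, 7, 13, 20 → 33.
So the next tuple is [N : 33].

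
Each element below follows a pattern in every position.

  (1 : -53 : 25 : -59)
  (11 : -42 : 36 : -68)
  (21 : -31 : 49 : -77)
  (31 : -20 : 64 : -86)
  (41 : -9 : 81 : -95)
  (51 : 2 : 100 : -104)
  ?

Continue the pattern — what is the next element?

First slot goes 1, 11, 21, 31, 41, 51 → 61 (+10 each step).
Second slot goes -53, -42, -31, -20, -9, 2 → 13 (+11 each step).
Third slot: perfect squares: 5², 6², 7², …; 25, 36, 49, 64, 81, 100 → 121.
Fourth slot — −9 each step: -59, -68, -77, -86, -95, -104 → -113.
So the next element is (61 : 13 : 121 : -113).

(61 : 13 : 121 : -113)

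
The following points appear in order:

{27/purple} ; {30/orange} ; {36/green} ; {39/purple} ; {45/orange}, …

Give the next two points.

First coordinate: 27, 30, 36, 39, 45 → 48 → 54 (alternating steps +3, +6, +3, +6, …).
Colour: repeats purple → orange → green, so purple, orange, green, purple, orange → green → purple.
Putting the parts together: {48/green} and then {54/purple}.

{48/green}, {54/purple}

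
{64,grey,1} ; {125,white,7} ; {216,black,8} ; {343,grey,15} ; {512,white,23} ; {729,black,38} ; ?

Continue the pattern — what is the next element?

First value: 64, 125, 216, 343, 512, 729 → 1000 (perfect cubes: 4³, 5³, 6³, …).
For the shade, repeats grey → white → black: grey, white, black, grey, white, black → grey.
Third value: each term is the sum of the two before it; 1, 7, 8, 15, 23, 38 → 61.
Combining the parts gives {1000,grey,61}.

{1000,grey,61}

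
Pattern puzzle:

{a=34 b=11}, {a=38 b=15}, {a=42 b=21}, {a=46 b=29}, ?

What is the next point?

{a=50 b=39}

A: +4 each step, so 34, 38, 42, 46 → 50.
For the b, differences are 4, 6, 8, … (increasing by 2 each time): 11, 15, 21, 29 → 39.
So the next point is {a=50 b=39}.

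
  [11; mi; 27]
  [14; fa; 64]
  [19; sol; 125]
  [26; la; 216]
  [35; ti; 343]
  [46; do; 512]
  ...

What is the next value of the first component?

First component: 11, 14, 19, 26, 35, 46 → 59 (differences are 3, 5, 7, … (increasing by 2 each time)).
Note: mi, fa, sol, la, ti, do → re (runs through the solfège scale do→ti).
For the third component, perfect cubes: 3³, 4³, 5³, …: 27, 64, 125, 216, 343, 512 → 729.

59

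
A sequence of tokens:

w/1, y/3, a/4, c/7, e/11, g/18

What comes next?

Letter: w, y, a, c, e, g → i (letters move forward 2 places in the alphabet, wrapping Z→A).
Second component: 1, 3, 4, 7, 11, 18 → 29 (each term is the sum of the two before it).
Putting it together: i/29.

i/29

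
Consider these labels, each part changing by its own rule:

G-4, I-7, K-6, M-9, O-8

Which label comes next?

Letter: letters move forward 2 places in the alphabet, so G, I, K, M, O → Q.
Second component — alternating steps +3, −1, +3, −1, …: 4, 7, 6, 9, 8 → 11.
So the next label is Q-11.

Q-11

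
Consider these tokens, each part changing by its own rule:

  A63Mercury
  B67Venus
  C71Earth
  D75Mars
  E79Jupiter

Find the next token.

Letter: letters move forward 1 place in the alphabet, so A, B, C, D, E → F.
Second component — +4 each step: 63, 67, 71, 75, 79 → 83.
For the planet, runs through the planets Mercury→Neptune: Mercury, Venus, Earth, Mars, Jupiter → Saturn.
Combining the parts gives F83Saturn.

F83Saturn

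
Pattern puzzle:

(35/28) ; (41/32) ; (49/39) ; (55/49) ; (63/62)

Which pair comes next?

(69/78)

First value — alternating steps +6, +8, +6, +8, …: 35, 41, 49, 55, 63 → 69.
Second value: 28, 32, 39, 49, 62 → 78 (differences are 4, 7, 10, … (increasing by 3 each time)).
Putting it together: (69/78).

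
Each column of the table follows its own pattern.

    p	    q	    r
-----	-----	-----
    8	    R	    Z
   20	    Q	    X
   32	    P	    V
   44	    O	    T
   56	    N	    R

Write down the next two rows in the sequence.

68  M  P; 80  L  N

For the column p, +12 each step: 8, 20, 32, 44, 56 → 68 → 80.
Column q: letters move back 1 place in the alphabet; R, Q, P, O, N → M → L.
Column r — letters move back 2 places in the alphabet: Z, X, V, T, R → P → N.
So the next two rows are 68  M  P and 80  L  N.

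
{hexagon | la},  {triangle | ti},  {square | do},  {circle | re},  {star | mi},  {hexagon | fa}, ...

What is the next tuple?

{triangle | sol}

Shape: repeats hexagon → triangle → square → circle → star, so hexagon, triangle, square, circle, star, hexagon → triangle.
Note: la, ti, do, re, mi, fa → sol (runs through the solfège scale do→ti).
Putting it together: {triangle | sol}.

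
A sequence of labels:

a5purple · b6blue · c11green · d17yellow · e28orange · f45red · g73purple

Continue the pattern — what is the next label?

h118blue

Letter: letters move forward 1 place in the alphabet, so a, b, c, d, e, f, g → h.
Second component: each term is the sum of the two before it, so 5, 6, 11, 17, 28, 45, 73 → 118.
For the colour, repeats purple → blue → green → yellow → orange → red: purple, blue, green, yellow, orange, red, purple → blue.
Putting it together: h118blue.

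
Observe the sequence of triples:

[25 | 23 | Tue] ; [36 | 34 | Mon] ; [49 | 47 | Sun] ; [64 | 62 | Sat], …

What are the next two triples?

First entry goes 25, 36, 49, 64 → 81 → 100 (perfect squares: 5², 6², 7², …).
Second entry — always 2 less than the first entry: 23, 34, 47, 62 → 79 → 98.
Day: runs backward through the weekdays Mon→Sun; Tue, Mon, Sun, Sat → Fri → Thu.
Putting the parts together: [81 | 79 | Fri] and then [100 | 98 | Thu].

[81 | 79 | Fri], [100 | 98 | Thu]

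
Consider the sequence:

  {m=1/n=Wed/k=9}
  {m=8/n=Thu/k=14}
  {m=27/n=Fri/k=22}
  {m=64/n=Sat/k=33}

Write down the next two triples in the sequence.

For the m, perfect cubes: 1³, 2³, 3³, …: 1, 8, 27, 64 → 125 → 216.
N: runs through the weekdays Mon→Sun; Wed, Thu, Fri, Sat → Sun → Mon.
K — differences are 5, 8, 11, … (increasing by 3 each time): 9, 14, 22, 33 → 47 → 64.
Putting the parts together: {m=125/n=Sun/k=47} and then {m=216/n=Mon/k=64}.

{m=125/n=Sun/k=47}, {m=216/n=Mon/k=64}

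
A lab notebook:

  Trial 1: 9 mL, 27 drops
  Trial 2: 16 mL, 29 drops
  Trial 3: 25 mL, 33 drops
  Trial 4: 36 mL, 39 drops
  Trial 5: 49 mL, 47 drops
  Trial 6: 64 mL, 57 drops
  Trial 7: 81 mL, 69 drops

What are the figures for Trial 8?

100 mL, 83 drops

ML: perfect squares: 3², 4², 5², …, so 9, 16, 25, 36, 49, 64, 81 → 100.
Drops: 27, 29, 33, 39, 47, 57, 69 → 83 (differences are 2, 4, 6, … (increasing by 2 each time)).
Putting it together: 100 mL, 83 drops.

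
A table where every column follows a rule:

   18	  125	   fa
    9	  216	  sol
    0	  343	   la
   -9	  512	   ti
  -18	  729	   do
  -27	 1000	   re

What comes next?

First component: −9 each step; 18, 9, 0, -9, -18, -27 → -36.
Second component — perfect cubes: 5³, 6³, 7³, …: 125, 216, 343, 512, 729, 1000 → 1331.
Note goes fa, sol, la, ti, do, re → mi (runs through the solfège scale do→ti).
Putting it together: -36  1331  mi.

-36  1331  mi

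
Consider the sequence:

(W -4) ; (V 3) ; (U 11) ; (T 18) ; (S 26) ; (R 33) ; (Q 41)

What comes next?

For the letter, letters move back 1 place in the alphabet: W, V, U, T, S, R, Q → P.
Second coordinate: alternating steps +7, +8, +7, +8, …, so -4, 3, 11, 18, 26, 33, 41 → 48.
Putting it together: (P 48).

(P 48)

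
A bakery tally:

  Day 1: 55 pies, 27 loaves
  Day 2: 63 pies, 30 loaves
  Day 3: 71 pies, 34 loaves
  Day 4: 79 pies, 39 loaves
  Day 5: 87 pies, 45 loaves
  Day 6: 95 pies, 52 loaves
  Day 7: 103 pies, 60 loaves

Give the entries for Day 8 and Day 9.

111 pies, 69 loaves; 119 pies, 79 loaves

Pies: 55, 63, 71, 79, 87, 95, 103 → 111 → 119 (+8 each step).
Loaves: 27, 30, 34, 39, 45, 52, 60 → 69 → 79 (differences are 3, 4, 5, … (increasing by 1 each time)).
Putting the parts together: 111 pies, 69 loaves and then 119 pies, 79 loaves.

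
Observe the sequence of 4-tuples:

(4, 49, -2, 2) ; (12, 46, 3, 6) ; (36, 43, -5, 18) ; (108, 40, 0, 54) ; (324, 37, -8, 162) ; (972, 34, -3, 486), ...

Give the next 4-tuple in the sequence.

For the first coordinate, ×3 each step: 4, 12, 36, 108, 324, 972 → 2916.
Second coordinate: 49, 46, 43, 40, 37, 34 → 31 (−3 each step).
Third coordinate: alternating steps +5, −8, +5, −8, …, so -2, 3, -5, 0, -8, -3 → -11.
Fourth coordinate: ×3 each step; 2, 6, 18, 54, 162, 486 → 1458.
Combining the parts gives (2916, 31, -11, 1458).

(2916, 31, -11, 1458)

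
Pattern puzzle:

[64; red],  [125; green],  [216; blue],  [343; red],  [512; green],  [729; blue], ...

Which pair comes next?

First value: perfect cubes: 4³, 5³, 6³, …; 64, 125, 216, 343, 512, 729 → 1000.
Colour: repeats red → green → blue; red, green, blue, red, green, blue → red.
So the next pair is [1000; red].

[1000; red]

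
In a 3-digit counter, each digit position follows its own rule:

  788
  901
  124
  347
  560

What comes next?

First digit: +2 each step, mod 10, so 7, 9, 1, 3, 5 → 7.
Second digit — +2 each step, mod 10: 8, 0, 2, 4, 6 → 8.
For the third digit, +3 each step, mod 10: 8, 1, 4, 7, 0 → 3.
Putting it together: 783.

783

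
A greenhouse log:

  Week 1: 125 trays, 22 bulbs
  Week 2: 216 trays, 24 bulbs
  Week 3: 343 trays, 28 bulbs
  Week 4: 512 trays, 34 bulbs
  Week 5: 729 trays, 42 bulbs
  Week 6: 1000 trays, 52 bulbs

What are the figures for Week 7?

Trays: perfect cubes: 5³, 6³, 7³, …, so 125, 216, 343, 512, 729, 1000 → 1331.
Bulbs: 22, 24, 28, 34, 42, 52 → 64 (differences are 2, 4, 6, … (increasing by 2 each time)).
Combining the parts gives 1331 trays, 64 bulbs.

1331 trays, 64 bulbs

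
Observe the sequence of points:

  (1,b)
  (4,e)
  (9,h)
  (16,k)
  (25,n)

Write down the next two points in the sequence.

(36,q), (49,t)

First coordinate — perfect squares: 1², 2², 3², …: 1, 4, 9, 16, 25 → 36 → 49.
Letter: letters move forward 3 places in the alphabet; b, e, h, k, n → q → t.
Putting the parts together: (36,q) and then (49,t).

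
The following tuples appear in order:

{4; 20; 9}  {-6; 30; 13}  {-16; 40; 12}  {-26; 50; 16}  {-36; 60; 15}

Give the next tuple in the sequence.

{-46; 70; 19}

First component: −10 each step; 4, -6, -16, -26, -36 → -46.
Second component: +10 each step; 20, 30, 40, 50, 60 → 70.
Third component: 9, 13, 12, 16, 15 → 19 (alternating steps +4, −1, +4, −1, …).
So the next tuple is {-46; 70; 19}.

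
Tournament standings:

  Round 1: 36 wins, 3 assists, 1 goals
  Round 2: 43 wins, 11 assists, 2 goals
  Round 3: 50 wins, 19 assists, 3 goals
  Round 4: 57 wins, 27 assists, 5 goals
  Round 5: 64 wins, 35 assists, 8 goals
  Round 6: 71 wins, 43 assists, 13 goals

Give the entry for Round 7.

For the wins, +7 each step: 36, 43, 50, 57, 64, 71 → 78.
Assists: +8 each step, so 3, 11, 19, 27, 35, 43 → 51.
Goals: each term is the sum of the two before it; 1, 2, 3, 5, 8, 13 → 21.
So the next row is 78 wins, 51 assists, 21 goals.

78 wins, 51 assists, 21 goals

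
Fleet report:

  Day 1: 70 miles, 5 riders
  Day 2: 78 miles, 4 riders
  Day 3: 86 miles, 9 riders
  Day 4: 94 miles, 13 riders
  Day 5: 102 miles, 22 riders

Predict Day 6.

For the miles, +8 each step: 70, 78, 86, 94, 102 → 110.
Riders: each term is the sum of the two before it; 5, 4, 9, 13, 22 → 35.
So the next line is 110 miles, 35 riders.

110 miles, 35 riders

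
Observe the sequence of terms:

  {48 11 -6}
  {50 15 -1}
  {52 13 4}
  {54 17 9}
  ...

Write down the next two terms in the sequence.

First slot: +2 each step; 48, 50, 52, 54 → 56 → 58.
Second slot: 11, 15, 13, 17 → 15 → 19 (alternating steps +4, −2, +4, −2, …).
Third slot: +5 each step; -6, -1, 4, 9 → 14 → 19.
Putting the parts together: {56 15 14} and then {58 19 19}.

{56 15 14}, {58 19 19}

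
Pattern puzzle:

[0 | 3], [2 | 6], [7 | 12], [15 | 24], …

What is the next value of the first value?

26

First value goes 0, 2, 7, 15 → 26 (differences are 2, 5, 8, … (increasing by 3 each time)).
Second value — ×2 each step: 3, 6, 12, 24 → 48.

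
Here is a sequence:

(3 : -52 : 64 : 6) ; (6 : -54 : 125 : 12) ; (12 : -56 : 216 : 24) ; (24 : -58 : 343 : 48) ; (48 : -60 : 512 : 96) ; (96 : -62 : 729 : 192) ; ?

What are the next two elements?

(192 : -64 : 1000 : 384), (384 : -66 : 1331 : 768)

First entry: ×2 each step; 3, 6, 12, 24, 48, 96 → 192 → 384.
Second entry goes -52, -54, -56, -58, -60, -62 → -64 → -66 (−2 each step).
For the third entry, perfect cubes: 4³, 5³, 6³, …: 64, 125, 216, 343, 512, 729 → 1000 → 1331.
Fourth entry: 6, 12, 24, 48, 96, 192 → 384 → 768 (always 2 × the first entry).
So the next two elements are (192 : -64 : 1000 : 384) and (384 : -66 : 1331 : 768).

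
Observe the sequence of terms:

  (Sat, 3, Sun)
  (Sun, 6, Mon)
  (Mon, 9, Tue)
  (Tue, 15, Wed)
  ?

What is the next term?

(Wed, 24, Thu)

First day goes Sat, Sun, Mon, Tue → Wed (runs through the weekdays Mon→Sun).
Second value: 3, 6, 9, 15 → 24 (each term is the sum of the two before it).
Second day goes Sun, Mon, Tue, Wed → Thu (runs through the weekdays Mon→Sun).
So the next term is (Wed, 24, Thu).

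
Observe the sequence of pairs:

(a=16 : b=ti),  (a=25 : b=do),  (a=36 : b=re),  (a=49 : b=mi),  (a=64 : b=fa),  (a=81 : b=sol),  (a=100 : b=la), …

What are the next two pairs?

(a=121 : b=ti), (a=144 : b=do)

A: 16, 25, 36, 49, 64, 81, 100 → 121 → 144 (perfect squares: 4², 5², 6², …).
B: runs through the solfège scale do→ti, so ti, do, re, mi, fa, sol, la → ti → do.
So the next two pairs are (a=121 : b=ti) and (a=144 : b=do).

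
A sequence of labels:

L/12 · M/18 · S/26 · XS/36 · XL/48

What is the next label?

L/62

Size: L, M, S, XS, XL → L (runs backward through clothing sizes XS→XL).
Second component: differences are 6, 8, 10, … (increasing by 2 each time), so 12, 18, 26, 36, 48 → 62.
So the next label is L/62.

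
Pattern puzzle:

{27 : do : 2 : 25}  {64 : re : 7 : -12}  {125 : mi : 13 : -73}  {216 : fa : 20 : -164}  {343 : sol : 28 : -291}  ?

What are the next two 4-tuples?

First part: perfect cubes: 3³, 4³, 5³, …; 27, 64, 125, 216, 343 → 512 → 729.
Note: runs through the solfège scale do→ti, so do, re, mi, fa, sol → la → ti.
Third part — differences are 5, 6, 7, … (increasing by 1 each time): 2, 7, 13, 20, 28 → 37 → 47.
Fourth part — together with the first part always sums to 52: 25, -12, -73, -164, -291 → -460 → -677.
So the next two 4-tuples are {512 : la : 37 : -460} and {729 : ti : 47 : -677}.

{512 : la : 37 : -460}, {729 : ti : 47 : -677}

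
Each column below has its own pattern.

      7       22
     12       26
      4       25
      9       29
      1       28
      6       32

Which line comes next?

-2  31

First component goes 7, 12, 4, 9, 1, 6 → -2 (alternating steps +5, −8, +5, −8, …).
Second component goes 22, 26, 25, 29, 28, 32 → 31 (alternating steps +4, −1, +4, −1, …).
Putting it together: -2  31.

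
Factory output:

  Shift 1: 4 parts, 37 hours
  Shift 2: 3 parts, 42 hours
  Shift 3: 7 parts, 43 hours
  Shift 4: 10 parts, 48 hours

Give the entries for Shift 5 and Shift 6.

17 parts, 49 hours; 27 parts, 54 hours

For the parts, each term is the sum of the two before it: 4, 3, 7, 10 → 17 → 27.
Hours: alternating steps +5, +1, +5, +1, …, so 37, 42, 43, 48 → 49 → 54.
Putting the parts together: 17 parts, 49 hours and then 27 parts, 54 hours.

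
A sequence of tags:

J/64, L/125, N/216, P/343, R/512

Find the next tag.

Letter: letters move forward 2 places in the alphabet, so J, L, N, P, R → T.
Second component — perfect cubes: 4³, 5³, 6³, …: 64, 125, 216, 343, 512 → 729.
Combining the parts gives T/729.

T/729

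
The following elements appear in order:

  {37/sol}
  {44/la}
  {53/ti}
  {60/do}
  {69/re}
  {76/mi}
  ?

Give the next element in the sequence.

{85/fa}

First value: alternating steps +7, +9, +7, +9, …; 37, 44, 53, 60, 69, 76 → 85.
Note: runs through the solfège scale do→ti, so sol, la, ti, do, re, mi → fa.
So the next element is {85/fa}.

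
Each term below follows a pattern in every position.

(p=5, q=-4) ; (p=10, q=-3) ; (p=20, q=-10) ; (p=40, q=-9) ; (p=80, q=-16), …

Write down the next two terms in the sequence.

P — ×2 each step: 5, 10, 20, 40, 80 → 160 → 320.
Q: -4, -3, -10, -9, -16 → -15 → -22 (alternating steps +1, −7, +1, −7, …).
Putting the parts together: (p=160, q=-15) and then (p=320, q=-22).

(p=160, q=-15), (p=320, q=-22)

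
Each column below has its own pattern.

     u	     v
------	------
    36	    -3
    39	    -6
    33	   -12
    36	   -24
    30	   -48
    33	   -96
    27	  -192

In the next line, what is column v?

Column u: alternating steps +3, −6, +3, −6, …; 36, 39, 33, 36, 30, 33, 27 → 30.
For the column v, ×2 each step: -3, -6, -12, -24, -48, -96, -192 → -384.

-384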